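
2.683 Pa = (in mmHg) 0.02012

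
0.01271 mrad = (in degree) 0.0007282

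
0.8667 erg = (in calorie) 2.071e-08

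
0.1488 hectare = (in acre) 0.3677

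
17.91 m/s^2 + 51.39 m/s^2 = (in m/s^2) 69.3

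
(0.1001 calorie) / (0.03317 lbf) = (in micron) 2.839e+06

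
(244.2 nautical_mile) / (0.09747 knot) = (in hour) 2505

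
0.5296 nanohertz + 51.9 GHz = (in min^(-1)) 3.114e+12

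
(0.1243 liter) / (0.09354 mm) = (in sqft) 14.3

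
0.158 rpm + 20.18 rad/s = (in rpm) 192.9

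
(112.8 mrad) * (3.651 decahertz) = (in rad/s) 4.118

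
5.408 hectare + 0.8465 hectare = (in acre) 15.46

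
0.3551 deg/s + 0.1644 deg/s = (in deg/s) 0.5195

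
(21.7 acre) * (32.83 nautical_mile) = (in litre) 5.339e+12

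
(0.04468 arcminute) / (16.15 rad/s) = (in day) 9.314e-12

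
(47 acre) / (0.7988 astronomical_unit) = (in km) 1.592e-09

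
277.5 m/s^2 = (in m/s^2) 277.5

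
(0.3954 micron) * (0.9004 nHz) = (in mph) 7.964e-16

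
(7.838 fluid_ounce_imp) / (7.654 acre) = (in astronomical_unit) 4.806e-20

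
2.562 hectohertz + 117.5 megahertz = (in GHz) 0.1175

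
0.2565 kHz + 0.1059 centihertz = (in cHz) 2.565e+04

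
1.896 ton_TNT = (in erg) 7.933e+16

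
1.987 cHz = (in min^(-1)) 1.192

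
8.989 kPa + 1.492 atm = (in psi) 23.23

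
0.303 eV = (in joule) 4.855e-20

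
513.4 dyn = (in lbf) 0.001154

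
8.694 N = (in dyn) 8.694e+05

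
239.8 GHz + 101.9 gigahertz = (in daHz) 3.417e+10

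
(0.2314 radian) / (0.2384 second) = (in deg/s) 55.61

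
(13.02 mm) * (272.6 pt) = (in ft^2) 0.01348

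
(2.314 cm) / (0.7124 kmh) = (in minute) 0.001949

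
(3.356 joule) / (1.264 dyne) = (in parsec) 8.604e-12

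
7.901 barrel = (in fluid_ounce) 4.248e+04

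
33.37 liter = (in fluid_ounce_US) 1128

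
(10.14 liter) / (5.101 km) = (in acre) 4.912e-10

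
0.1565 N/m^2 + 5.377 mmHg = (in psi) 0.104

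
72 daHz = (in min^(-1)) 4.32e+04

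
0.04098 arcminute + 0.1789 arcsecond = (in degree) 0.0007327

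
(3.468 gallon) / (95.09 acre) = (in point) 9.67e-05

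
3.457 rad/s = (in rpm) 33.01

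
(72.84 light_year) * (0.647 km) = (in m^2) 4.459e+20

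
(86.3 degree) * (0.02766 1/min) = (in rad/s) 0.0006944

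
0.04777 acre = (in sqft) 2081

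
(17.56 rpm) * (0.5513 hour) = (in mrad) 3.65e+06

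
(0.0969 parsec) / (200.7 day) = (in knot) 3.352e+08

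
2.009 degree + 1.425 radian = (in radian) 1.46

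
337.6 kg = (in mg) 3.376e+08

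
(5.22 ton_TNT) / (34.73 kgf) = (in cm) 6.413e+09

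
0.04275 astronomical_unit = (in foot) 2.098e+10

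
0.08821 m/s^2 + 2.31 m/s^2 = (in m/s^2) 2.398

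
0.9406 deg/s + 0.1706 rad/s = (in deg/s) 10.72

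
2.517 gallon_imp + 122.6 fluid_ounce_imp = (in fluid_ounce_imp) 525.3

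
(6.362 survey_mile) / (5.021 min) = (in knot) 66.06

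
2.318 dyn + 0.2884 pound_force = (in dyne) 1.283e+05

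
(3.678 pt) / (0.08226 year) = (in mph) 1.119e-09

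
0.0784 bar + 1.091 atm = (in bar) 1.184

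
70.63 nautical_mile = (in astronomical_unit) 8.744e-07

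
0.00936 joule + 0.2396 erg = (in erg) 9.36e+04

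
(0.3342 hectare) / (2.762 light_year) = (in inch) 5.035e-12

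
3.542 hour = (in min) 212.5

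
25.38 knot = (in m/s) 13.06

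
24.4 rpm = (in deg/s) 146.4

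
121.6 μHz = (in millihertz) 0.1216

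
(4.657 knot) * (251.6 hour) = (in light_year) 2.294e-10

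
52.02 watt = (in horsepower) 0.06976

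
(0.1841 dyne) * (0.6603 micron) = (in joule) 1.216e-12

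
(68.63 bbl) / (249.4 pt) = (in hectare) 0.0124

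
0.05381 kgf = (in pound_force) 0.1186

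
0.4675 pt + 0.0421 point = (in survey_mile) 1.117e-07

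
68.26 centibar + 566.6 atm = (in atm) 567.3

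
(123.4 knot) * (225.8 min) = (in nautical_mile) 464.4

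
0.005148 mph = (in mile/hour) 0.005148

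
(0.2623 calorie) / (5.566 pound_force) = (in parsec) 1.437e-18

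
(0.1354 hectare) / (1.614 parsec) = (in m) 2.719e-14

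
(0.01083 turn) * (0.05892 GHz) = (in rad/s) 4.009e+06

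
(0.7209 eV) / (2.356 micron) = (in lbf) 1.102e-14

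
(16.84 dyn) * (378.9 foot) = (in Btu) 1.843e-05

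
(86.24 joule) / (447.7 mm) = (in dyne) 1.926e+07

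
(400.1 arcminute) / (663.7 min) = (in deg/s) 0.0001675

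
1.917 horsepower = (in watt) 1430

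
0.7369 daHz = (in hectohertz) 0.07369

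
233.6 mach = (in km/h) 2.863e+05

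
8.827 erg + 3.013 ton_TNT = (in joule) 1.261e+10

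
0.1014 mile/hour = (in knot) 0.08811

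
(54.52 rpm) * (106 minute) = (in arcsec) 7.49e+09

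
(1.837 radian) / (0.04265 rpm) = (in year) 1.304e-05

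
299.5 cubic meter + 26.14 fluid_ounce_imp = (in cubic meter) 299.5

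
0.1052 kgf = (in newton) 1.032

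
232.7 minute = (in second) 1.396e+04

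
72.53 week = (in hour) 1.219e+04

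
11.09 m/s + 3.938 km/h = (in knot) 23.68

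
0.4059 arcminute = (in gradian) 0.007517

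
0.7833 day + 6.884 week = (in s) 4.231e+06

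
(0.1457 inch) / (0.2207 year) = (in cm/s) 5.317e-08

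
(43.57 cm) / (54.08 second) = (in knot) 0.01566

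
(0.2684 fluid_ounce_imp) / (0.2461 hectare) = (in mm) 3.099e-06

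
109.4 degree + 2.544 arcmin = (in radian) 1.91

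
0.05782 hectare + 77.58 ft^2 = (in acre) 0.1447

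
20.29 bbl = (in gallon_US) 852.2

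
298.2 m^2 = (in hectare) 0.02982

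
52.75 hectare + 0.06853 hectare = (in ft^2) 5.685e+06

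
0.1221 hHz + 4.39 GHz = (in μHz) 4.39e+15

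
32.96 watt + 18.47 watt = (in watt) 51.43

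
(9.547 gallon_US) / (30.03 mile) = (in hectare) 7.478e-11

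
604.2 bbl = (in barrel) 604.2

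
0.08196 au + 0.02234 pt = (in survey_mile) 7.619e+06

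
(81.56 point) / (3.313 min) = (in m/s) 0.0001447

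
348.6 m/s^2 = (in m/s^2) 348.6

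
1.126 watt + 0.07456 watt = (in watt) 1.201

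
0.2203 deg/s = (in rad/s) 0.003845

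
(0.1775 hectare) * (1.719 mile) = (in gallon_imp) 1.08e+09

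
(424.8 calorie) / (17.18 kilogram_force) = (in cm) 1055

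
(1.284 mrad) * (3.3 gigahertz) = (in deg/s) 2.428e+08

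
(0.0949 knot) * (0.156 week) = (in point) 1.306e+07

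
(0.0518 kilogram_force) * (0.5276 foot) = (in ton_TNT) 1.952e-11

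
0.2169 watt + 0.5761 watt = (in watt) 0.793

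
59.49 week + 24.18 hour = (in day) 417.4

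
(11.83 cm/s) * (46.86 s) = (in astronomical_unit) 3.706e-11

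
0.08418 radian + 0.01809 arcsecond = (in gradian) 5.359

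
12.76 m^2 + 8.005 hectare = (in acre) 19.78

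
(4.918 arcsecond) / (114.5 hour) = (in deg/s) 3.314e-09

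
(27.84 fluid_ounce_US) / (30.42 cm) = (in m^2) 0.002707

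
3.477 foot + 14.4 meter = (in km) 0.01546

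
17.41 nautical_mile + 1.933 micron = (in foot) 1.058e+05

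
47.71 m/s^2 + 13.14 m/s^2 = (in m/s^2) 60.85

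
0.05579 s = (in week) 9.225e-08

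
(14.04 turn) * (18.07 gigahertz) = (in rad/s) 1.594e+12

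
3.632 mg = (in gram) 0.003632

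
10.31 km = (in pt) 2.923e+07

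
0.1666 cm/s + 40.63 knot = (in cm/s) 2090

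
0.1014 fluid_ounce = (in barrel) 1.886e-05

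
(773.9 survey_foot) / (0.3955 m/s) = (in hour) 0.1657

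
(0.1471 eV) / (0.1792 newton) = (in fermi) 0.0001315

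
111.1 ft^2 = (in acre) 0.002551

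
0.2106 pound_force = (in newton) 0.9368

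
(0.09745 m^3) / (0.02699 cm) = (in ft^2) 3886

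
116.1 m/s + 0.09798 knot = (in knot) 225.8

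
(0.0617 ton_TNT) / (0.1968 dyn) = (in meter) 1.312e+14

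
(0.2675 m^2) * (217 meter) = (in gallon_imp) 1.277e+04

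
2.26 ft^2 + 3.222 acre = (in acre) 3.222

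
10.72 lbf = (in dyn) 4.768e+06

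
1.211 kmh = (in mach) 0.0009879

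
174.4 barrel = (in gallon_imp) 6099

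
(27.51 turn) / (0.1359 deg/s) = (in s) 7.287e+04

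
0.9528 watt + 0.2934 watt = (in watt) 1.246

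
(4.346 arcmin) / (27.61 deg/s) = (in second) 0.002623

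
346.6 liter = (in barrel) 2.18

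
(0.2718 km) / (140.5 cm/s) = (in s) 193.5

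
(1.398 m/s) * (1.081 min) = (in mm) 9.067e+04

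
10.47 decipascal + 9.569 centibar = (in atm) 0.09445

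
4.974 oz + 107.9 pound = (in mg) 4.908e+07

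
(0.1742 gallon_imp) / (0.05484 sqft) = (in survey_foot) 0.51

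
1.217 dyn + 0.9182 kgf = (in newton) 9.004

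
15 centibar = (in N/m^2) 1.5e+04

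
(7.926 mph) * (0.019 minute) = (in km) 0.004039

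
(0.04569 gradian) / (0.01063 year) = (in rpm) 2.044e-08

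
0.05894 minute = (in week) 5.847e-06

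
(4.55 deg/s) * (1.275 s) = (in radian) 0.1013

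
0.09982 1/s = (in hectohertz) 0.0009982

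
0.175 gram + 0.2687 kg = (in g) 268.9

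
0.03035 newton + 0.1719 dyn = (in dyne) 3035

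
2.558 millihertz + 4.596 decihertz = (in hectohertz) 0.004622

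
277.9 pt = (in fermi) 9.804e+13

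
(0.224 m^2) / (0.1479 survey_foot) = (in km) 0.004969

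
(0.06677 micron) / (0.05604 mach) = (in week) 5.786e-15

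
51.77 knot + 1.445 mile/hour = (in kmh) 98.2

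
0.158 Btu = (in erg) 1.667e+09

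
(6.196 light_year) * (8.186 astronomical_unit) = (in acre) 1.774e+25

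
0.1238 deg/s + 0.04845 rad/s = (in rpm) 0.4833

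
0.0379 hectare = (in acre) 0.09365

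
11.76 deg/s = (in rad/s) 0.2053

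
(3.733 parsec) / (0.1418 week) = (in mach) 3.945e+09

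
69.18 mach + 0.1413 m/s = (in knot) 4.579e+04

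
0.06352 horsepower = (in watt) 47.37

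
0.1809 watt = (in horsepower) 0.0002426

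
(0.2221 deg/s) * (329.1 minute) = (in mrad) 7.654e+04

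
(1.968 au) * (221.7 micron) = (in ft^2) 7.026e+08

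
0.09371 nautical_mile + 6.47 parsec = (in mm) 1.996e+20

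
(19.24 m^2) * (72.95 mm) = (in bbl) 8.828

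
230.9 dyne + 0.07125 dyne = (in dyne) 231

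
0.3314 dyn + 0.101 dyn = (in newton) 4.324e-06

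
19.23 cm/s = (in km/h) 0.6923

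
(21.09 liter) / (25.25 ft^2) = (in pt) 25.48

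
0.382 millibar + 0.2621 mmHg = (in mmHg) 0.5486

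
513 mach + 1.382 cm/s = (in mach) 513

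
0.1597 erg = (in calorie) 3.817e-09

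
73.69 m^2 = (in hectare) 0.007369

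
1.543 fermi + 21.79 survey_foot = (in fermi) 6.642e+15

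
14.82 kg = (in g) 1.482e+04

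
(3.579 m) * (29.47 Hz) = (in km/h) 379.7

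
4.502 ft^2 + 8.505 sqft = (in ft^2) 13.01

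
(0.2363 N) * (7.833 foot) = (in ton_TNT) 1.348e-10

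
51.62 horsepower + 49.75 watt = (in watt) 3.854e+04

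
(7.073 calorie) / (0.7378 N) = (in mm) 4.011e+04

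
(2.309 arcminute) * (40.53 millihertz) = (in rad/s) 2.722e-05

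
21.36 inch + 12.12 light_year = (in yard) 1.254e+17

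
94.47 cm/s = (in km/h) 3.401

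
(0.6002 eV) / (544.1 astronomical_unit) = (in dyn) 1.181e-28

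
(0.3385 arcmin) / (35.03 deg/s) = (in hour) 4.474e-08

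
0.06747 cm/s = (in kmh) 0.002429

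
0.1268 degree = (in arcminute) 7.608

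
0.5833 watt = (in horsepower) 0.0007822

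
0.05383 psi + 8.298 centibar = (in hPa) 86.69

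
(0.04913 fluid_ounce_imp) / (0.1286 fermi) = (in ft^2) 1.168e+11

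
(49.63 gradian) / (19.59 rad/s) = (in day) 4.606e-07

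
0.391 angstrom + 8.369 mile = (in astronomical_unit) 9.003e-08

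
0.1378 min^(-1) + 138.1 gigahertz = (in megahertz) 1.381e+05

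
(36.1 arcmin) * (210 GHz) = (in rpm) 2.106e+10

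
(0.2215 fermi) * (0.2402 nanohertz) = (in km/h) 1.915e-25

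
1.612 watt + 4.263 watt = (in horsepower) 0.007879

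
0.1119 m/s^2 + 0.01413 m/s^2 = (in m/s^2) 0.126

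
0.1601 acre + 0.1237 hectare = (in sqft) 2.029e+04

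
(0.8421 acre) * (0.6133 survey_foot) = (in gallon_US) 1.683e+05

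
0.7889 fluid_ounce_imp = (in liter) 0.02242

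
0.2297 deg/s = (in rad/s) 0.004009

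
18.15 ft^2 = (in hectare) 0.0001686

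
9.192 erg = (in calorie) 2.197e-07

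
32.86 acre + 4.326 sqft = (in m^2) 1.33e+05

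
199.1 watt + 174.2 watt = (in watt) 373.3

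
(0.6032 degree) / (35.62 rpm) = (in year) 8.95e-11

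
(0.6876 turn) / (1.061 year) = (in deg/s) 7.398e-06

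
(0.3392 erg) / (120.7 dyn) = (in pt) 0.07966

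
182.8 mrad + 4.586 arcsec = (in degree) 10.47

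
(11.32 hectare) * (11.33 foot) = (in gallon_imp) 8.599e+07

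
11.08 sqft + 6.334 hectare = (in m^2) 6.334e+04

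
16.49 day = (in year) 0.04518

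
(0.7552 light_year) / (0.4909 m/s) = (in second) 1.455e+16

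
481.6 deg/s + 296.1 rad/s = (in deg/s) 1.745e+04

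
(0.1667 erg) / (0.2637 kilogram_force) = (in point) 1.827e-05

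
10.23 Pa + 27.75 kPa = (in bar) 0.2776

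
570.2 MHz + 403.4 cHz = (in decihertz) 5.702e+09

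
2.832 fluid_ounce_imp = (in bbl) 0.0005061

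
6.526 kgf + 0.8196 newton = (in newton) 64.82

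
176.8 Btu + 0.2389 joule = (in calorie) 4.458e+04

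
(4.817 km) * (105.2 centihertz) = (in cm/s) 5.067e+05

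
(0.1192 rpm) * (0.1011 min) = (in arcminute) 260.3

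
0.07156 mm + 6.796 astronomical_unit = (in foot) 3.336e+12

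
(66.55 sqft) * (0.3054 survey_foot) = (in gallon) 152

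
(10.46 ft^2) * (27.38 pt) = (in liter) 9.386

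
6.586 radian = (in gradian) 419.3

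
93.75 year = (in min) 4.928e+07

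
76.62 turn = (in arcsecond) 9.93e+07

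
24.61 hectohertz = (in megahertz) 0.002461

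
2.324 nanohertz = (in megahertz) 2.324e-15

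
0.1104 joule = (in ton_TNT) 2.639e-11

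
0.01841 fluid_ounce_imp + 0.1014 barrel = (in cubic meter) 0.01612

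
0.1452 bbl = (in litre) 23.08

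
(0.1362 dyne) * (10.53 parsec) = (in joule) 4.425e+11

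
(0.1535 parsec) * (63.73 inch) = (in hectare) 7.667e+11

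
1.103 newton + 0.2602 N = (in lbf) 0.3065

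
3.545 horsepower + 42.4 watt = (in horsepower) 3.602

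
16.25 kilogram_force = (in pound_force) 35.83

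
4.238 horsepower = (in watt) 3160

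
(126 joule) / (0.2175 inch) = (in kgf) 2326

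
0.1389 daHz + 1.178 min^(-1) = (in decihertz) 14.09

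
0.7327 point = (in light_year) 2.732e-20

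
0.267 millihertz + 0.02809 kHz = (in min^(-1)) 1685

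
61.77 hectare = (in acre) 152.6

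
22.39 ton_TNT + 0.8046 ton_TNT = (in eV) 6.057e+29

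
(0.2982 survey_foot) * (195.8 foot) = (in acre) 0.00134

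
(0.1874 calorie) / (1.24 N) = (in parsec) 2.049e-17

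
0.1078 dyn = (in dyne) 0.1078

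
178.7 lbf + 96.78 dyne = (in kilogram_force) 81.06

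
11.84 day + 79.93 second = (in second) 1.023e+06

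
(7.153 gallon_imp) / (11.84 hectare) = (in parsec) 8.901e-24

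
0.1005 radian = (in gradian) 6.398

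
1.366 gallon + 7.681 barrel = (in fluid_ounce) 4.147e+04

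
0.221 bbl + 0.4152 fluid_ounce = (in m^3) 0.03515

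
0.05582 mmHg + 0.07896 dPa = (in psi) 0.001081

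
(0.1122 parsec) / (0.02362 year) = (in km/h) 1.673e+10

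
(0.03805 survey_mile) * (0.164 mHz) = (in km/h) 0.03615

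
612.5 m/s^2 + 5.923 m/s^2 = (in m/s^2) 618.4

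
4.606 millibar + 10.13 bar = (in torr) 7602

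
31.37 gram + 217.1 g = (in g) 248.5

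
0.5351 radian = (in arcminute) 1840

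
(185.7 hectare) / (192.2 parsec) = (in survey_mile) 1.946e-16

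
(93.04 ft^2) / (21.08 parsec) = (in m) 1.329e-17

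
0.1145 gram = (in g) 0.1145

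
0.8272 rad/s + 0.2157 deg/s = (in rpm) 7.935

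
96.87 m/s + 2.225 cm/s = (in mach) 0.2846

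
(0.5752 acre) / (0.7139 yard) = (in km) 3.566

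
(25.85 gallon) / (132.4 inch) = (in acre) 7.19e-06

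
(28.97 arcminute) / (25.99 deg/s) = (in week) 3.072e-08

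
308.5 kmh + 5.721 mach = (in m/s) 2034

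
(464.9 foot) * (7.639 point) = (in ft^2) 4.11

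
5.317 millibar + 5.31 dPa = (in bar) 0.005322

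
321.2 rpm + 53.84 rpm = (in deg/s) 2250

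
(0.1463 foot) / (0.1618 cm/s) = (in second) 27.56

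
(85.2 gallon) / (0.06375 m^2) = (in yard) 5.533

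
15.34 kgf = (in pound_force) 33.82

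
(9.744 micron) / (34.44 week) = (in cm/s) 4.678e-11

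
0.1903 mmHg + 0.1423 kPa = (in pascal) 167.7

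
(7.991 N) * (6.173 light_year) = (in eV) 2.913e+36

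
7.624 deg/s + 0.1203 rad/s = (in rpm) 2.419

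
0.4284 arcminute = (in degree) 0.00714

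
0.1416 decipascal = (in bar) 1.416e-07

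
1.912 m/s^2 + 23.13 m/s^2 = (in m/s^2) 25.04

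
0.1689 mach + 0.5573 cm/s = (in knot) 111.8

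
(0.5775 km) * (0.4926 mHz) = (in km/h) 1.024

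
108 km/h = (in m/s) 30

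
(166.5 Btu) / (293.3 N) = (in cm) 5.989e+04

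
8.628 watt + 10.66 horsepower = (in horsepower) 10.67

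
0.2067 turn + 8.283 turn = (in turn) 8.49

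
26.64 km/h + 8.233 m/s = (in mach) 0.04591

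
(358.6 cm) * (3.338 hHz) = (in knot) 2327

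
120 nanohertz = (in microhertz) 0.12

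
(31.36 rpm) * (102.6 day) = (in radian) 2.911e+07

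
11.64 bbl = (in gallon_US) 488.9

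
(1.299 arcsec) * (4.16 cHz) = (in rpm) 2.502e-06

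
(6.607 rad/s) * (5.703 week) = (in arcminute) 7.834e+10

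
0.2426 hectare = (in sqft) 2.611e+04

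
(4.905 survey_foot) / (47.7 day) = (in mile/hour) 8.115e-07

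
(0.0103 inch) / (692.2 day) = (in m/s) 4.374e-12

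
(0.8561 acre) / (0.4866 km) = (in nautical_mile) 0.003844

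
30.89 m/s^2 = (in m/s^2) 30.89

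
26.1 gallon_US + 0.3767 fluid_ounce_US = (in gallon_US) 26.1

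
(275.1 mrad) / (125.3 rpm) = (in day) 2.427e-07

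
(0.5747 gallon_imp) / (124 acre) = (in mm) 5.206e-06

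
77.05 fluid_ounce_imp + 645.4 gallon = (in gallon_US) 646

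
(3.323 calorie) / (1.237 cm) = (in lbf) 252.7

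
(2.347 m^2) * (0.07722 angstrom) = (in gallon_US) 4.788e-09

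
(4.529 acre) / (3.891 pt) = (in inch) 5.257e+08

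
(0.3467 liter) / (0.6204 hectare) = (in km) 5.588e-11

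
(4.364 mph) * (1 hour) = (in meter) 7023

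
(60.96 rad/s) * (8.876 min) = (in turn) 5167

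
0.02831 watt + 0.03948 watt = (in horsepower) 9.091e-05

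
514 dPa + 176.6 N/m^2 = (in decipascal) 2280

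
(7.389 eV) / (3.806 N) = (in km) 3.11e-22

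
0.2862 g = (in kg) 0.0002862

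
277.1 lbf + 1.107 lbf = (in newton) 1238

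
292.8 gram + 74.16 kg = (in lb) 164.1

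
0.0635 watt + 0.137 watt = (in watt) 0.2005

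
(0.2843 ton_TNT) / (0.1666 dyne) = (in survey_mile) 4.437e+11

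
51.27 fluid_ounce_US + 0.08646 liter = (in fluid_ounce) 54.19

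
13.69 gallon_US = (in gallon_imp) 11.4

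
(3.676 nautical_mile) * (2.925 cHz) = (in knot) 387.1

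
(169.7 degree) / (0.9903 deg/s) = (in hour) 0.0476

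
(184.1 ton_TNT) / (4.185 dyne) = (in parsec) 0.5965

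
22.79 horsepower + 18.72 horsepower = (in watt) 3.095e+04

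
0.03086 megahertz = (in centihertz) 3.086e+06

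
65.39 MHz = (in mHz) 6.539e+10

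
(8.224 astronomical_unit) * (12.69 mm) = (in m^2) 1.561e+10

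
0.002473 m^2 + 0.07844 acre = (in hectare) 0.03174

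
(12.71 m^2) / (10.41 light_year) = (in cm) 1.291e-14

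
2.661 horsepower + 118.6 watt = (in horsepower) 2.82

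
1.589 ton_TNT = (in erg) 6.648e+16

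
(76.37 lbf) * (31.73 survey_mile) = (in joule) 1.735e+07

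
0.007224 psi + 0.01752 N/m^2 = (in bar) 0.0004983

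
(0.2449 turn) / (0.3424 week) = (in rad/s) 7.431e-06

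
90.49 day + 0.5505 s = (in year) 0.2479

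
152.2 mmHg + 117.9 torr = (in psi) 5.223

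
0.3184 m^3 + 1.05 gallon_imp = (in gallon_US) 85.37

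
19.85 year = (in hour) 1.739e+05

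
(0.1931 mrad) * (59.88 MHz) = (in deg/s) 6.625e+05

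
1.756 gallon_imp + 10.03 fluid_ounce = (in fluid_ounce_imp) 291.4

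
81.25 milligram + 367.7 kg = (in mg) 3.677e+08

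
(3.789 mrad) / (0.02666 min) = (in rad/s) 0.002369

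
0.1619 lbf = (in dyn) 7.202e+04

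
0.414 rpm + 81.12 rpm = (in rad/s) 8.538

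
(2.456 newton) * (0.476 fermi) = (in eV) 7297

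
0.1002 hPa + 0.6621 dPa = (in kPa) 0.01009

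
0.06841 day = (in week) 0.009773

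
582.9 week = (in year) 11.18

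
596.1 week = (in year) 11.43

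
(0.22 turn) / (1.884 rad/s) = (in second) 0.7337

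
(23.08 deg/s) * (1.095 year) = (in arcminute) 4.782e+10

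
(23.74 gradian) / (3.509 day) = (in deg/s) 7.047e-05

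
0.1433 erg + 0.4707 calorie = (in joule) 1.969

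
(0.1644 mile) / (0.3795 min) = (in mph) 25.99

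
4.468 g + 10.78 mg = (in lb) 0.009874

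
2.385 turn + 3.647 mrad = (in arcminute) 5.153e+04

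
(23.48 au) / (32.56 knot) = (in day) 2.427e+06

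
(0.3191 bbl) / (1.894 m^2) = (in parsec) 8.681e-19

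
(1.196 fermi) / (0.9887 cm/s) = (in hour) 3.36e-17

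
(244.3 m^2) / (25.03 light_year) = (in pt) 2.924e-12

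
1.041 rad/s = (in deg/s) 59.64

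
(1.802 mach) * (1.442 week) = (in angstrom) 5.351e+18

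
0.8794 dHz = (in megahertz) 8.794e-08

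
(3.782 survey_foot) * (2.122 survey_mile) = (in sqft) 4.237e+04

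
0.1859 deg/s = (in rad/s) 0.003245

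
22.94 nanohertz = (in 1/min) 1.376e-06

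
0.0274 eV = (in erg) 4.39e-14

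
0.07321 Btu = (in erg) 7.724e+08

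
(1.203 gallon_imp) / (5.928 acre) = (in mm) 0.000228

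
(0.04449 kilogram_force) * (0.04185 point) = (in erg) 64.41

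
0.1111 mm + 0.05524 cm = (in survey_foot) 0.002177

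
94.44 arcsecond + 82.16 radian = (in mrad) 8.216e+04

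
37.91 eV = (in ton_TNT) 1.452e-27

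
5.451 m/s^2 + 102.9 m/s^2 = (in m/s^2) 108.4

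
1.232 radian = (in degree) 70.59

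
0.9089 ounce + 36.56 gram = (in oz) 2.199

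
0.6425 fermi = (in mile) 3.992e-19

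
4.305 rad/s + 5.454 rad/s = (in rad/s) 9.759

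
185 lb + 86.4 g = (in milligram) 8.4e+07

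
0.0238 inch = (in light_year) 6.39e-20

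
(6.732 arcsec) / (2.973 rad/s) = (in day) 1.271e-10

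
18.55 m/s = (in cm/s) 1855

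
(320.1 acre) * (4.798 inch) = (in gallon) 4.17e+07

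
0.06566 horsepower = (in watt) 48.96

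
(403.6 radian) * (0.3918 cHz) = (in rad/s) 1.581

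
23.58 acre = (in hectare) 9.542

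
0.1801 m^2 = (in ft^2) 1.939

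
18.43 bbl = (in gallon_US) 774.1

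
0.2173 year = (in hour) 1904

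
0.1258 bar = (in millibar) 125.8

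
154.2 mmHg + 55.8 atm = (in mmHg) 4.256e+04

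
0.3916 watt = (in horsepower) 0.0005251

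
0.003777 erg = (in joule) 3.777e-10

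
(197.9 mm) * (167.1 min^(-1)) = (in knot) 1.071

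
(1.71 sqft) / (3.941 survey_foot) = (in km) 0.0001323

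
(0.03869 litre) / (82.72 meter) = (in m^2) 4.677e-07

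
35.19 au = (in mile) 3.271e+09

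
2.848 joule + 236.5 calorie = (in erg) 9.924e+09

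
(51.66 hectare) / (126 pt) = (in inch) 4.576e+08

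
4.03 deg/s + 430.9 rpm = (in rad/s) 45.19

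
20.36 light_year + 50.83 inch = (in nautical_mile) 1.04e+14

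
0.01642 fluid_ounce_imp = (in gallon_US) 0.0001232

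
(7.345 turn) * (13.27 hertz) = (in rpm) 5848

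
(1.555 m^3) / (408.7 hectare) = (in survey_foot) 1.248e-06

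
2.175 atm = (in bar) 2.204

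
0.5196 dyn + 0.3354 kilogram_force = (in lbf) 0.7394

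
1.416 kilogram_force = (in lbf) 3.122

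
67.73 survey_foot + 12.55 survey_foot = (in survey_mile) 0.0152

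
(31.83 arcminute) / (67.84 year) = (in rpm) 4.133e-11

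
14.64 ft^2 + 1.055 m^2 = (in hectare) 0.0002415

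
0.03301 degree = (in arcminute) 1.981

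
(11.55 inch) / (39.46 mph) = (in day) 1.925e-07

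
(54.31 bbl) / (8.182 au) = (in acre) 1.743e-15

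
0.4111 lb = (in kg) 0.1865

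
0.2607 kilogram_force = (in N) 2.557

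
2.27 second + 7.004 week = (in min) 7.06e+04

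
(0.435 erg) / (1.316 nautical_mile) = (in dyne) 1.785e-06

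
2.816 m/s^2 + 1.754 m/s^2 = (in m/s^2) 4.57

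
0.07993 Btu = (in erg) 8.433e+08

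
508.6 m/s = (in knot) 988.6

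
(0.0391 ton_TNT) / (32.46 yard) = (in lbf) 1.239e+06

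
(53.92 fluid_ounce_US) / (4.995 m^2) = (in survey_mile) 1.984e-07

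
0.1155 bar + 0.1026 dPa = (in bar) 0.1155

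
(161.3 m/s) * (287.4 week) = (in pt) 7.948e+13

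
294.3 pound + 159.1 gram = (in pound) 294.7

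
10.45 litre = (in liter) 10.45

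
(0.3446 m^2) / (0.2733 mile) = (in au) 5.237e-15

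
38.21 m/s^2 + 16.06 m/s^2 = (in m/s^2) 54.27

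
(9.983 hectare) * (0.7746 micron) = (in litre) 77.33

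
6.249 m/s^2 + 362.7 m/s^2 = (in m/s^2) 368.9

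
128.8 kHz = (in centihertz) 1.288e+07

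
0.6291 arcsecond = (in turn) 4.854e-07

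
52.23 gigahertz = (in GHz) 52.23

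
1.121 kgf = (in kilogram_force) 1.121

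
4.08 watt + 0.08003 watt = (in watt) 4.16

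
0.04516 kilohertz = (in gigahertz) 4.516e-08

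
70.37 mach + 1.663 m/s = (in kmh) 8.627e+04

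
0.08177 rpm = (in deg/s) 0.4906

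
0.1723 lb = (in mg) 7.815e+04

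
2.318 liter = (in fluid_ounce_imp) 81.58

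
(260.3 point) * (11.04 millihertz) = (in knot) 0.001971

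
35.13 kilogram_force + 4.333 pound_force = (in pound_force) 81.78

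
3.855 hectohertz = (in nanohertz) 3.855e+11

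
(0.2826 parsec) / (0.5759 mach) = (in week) 7.353e+07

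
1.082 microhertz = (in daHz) 1.082e-07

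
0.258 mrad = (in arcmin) 0.8869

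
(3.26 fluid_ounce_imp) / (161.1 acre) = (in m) 1.421e-10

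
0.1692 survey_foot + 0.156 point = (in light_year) 5.457e-18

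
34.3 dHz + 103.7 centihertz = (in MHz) 4.467e-06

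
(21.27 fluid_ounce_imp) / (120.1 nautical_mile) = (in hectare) 2.717e-13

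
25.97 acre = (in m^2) 1.051e+05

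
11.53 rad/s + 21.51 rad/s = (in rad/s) 33.04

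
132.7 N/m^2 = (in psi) 0.01925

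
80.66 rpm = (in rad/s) 8.447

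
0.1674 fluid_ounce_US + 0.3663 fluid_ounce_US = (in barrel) 9.927e-05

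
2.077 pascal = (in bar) 2.077e-05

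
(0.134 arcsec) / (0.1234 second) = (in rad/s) 5.265e-06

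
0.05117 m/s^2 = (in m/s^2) 0.05117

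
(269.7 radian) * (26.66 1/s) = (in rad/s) 7190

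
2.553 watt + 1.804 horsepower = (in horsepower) 1.807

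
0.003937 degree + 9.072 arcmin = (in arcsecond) 558.5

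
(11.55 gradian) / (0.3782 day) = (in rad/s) 5.552e-06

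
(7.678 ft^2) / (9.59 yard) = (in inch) 3.203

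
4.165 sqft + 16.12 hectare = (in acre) 39.83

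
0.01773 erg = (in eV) 1.107e+10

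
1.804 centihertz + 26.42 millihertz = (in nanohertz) 4.446e+07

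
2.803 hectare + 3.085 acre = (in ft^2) 4.361e+05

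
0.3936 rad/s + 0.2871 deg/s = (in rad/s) 0.3986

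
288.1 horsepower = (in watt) 2.148e+05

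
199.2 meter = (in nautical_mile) 0.1076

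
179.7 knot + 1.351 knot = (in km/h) 335.3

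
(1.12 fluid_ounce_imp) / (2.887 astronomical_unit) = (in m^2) 7.368e-17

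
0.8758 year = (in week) 45.67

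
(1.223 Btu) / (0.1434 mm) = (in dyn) 8.998e+11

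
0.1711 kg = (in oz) 6.035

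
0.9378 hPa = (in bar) 0.0009378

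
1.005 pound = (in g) 455.9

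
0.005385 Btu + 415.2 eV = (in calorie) 1.358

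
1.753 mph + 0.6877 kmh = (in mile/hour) 2.18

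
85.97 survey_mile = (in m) 1.384e+05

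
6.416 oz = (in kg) 0.1819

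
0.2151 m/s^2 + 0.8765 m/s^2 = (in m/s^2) 1.092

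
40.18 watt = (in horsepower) 0.05388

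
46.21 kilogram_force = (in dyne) 4.532e+07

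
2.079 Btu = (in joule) 2193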